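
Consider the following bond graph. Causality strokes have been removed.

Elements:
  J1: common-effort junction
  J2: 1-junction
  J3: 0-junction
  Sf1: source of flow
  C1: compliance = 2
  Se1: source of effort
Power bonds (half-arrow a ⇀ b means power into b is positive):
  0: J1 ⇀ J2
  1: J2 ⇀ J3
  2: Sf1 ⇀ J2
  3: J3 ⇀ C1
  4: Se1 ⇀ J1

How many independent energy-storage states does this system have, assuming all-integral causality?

b2 stroke at Sf1  (Sf1 fixes flow; stroke at Sf1)
b4 stroke at J1  (source Se1 imposes e)
b0 stroke at J2  (0-jn J1 has e-setter on 4)
b1 stroke at J2  (common-f at J2 fixed by 2)
b3 stroke at J3  (J3: last free bond brings effort in)

1  (C1 all integral)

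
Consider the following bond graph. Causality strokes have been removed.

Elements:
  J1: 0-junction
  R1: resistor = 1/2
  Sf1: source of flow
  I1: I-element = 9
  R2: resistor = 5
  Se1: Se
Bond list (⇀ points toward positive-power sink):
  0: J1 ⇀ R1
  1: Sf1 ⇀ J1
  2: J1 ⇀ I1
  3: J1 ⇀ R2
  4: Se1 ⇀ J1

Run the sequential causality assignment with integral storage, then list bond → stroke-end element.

bond 1 stroke at Sf1  (Sf1 fixes flow; stroke at Sf1)
bond 4 stroke at J1  (Se1 (Se) sets effort on bond)
bond 0 stroke at R1  (common-e at J1 fixed by 4)
bond 2 stroke at I1  (J1 effort already set via bond 4)
bond 3 stroke at R2  (common-e at J1 fixed by 4)

#0 stroke→R1
#1 stroke→Sf1
#2 stroke→I1
#3 stroke→R2
#4 stroke→J1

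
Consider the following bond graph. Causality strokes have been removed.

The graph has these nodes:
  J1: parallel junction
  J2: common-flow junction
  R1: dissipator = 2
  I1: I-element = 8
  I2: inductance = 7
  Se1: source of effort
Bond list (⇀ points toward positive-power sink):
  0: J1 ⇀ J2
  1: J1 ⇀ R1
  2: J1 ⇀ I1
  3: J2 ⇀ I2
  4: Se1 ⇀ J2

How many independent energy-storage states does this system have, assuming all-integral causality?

2  (I1, I2 all integral)

b4 stroke at J2  (Se1 (Se) sets effort on bond)
b2 stroke at I1  (prefer integral on I1)
b3 stroke at I2  (I2 integral (f out))
b0 stroke at J2  (1-jn J2 has f-setter on 3)
b1 stroke at J1  (J1: last free bond brings effort in)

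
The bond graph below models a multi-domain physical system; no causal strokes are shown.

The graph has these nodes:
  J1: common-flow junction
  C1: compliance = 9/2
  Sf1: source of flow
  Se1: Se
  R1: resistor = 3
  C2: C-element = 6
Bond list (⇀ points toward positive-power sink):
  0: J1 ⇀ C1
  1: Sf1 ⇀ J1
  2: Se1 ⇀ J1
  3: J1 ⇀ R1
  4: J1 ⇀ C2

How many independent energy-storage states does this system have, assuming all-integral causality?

bond 1 stroke at Sf1  (Sf1 (Sf) sets flow on bond)
bond 2 stroke at J1  (Se1 (Se) sets effort on bond)
bond 0 stroke at J1  (common-f at J1 fixed by 1)
bond 3 stroke at J1  (1-jn J1 has f-setter on 1)
bond 4 stroke at J1  (common-f at J1 fixed by 1)

2  (C1, C2 all integral)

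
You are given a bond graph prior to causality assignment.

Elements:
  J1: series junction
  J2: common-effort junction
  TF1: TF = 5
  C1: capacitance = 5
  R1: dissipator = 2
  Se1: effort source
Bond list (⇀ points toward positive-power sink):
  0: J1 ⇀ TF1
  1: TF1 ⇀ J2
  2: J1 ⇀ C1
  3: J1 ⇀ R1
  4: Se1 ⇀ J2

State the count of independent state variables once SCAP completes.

1  (C1 all integral)

b4 |J2  (Se1 fixes effort; stroke away)
b1 |TF1  (J2: bond 4 brought effort, rest push out)
b0 |J1  (through TF1, causality passes straight; one stroke at TF1)
b2 |J1  (prefer integral on C1)
b3 |R1  (only one flow-in slot at J1)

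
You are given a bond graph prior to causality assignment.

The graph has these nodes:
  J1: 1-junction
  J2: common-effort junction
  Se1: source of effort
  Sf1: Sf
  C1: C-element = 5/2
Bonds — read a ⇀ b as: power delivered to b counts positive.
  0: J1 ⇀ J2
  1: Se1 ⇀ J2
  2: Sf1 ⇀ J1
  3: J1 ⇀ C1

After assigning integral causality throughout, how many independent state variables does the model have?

bond 1 stroke at J2  (Se1 (Se) sets effort on bond)
bond 2 stroke at Sf1  (Sf1: flow source, stroke at near end)
bond 0 stroke at J1  (J1: bond 2 brought flow, rest push out)
bond 3 stroke at J1  (common-f at J1 fixed by 2)

1  (C1 all integral)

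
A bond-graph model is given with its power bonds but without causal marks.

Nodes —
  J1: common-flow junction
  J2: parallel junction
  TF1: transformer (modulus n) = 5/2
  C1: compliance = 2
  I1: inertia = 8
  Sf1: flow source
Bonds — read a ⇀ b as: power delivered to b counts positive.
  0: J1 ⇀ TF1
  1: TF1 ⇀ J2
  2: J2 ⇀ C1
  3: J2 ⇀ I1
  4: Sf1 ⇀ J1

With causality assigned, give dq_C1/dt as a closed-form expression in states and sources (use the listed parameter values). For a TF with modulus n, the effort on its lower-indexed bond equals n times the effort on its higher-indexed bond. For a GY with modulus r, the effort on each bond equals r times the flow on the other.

dq_C1/dt = 5*F_Sf1/2 - p_I1/8

b4 stroke→Sf1  (Sf1 fixes flow; stroke at Sf1)
b0 stroke→J1  (common-f at J1 fixed by 4)
b1 stroke→TF1  (through TF1, causality passes straight; one stroke at TF1)
b2 stroke→J2  (C1 outputs effort q/C1)
b3 stroke→I1  (0-jn J2 has e-setter on 2)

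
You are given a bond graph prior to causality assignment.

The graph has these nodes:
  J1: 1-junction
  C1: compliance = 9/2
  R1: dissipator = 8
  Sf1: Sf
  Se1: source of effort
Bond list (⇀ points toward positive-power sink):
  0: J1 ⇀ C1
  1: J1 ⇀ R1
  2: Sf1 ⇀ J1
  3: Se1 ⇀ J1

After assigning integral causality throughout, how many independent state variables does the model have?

bond 2 →Sf1  (source Sf1 imposes f)
bond 3 →J1  (source Se1 imposes e)
bond 0 →J1  (J1: bond 2 brought flow, rest push out)
bond 1 →J1  (J1: bond 2 brought flow, rest push out)

1  (C1 all integral)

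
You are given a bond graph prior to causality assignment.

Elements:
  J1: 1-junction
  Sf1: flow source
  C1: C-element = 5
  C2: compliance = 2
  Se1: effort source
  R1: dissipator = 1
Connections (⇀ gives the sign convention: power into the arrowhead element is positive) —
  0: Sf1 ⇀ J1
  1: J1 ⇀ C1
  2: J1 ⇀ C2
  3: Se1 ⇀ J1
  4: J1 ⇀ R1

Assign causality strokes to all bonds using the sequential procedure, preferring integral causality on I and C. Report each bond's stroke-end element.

b0 →Sf1
b1 →J1
b2 →J1
b3 →J1
b4 →J1

#0 →Sf1  (source Sf1 imposes f)
#3 →J1  (Se1 (Se) sets effort on bond)
#1 →J1  (common-f at J1 fixed by 0)
#2 →J1  (J1 flow already set via bond 0)
#4 →J1  (J1: bond 0 brought flow, rest push out)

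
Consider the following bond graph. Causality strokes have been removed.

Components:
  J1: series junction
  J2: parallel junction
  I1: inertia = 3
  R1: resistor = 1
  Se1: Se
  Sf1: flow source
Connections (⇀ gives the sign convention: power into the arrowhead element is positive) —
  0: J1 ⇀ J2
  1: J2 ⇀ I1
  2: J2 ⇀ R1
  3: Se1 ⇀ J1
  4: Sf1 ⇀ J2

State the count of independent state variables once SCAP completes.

β3 →J1  (Se1: effort source, stroke at far end)
β4 →Sf1  (Sf1 (Sf) sets flow on bond)
β0 →J2  (only one flow-in slot at J1)
β1 →I1  (J2: bond 0 brought effort, rest push out)
β2 →R1  (0-jn J2 has e-setter on 0)

1  (I1 all integral)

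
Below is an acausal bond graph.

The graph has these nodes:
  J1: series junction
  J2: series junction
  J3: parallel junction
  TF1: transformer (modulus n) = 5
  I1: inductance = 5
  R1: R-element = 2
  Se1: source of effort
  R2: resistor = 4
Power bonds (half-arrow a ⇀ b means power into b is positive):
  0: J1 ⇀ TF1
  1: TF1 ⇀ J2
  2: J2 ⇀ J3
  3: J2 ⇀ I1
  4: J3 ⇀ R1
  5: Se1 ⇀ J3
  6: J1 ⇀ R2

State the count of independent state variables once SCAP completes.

bond 5 →J3  (source Se1 imposes e)
bond 2 →J2  (0-jn J3 has e-setter on 5)
bond 4 →R1  (0-jn J3 has e-setter on 5)
bond 3 →I1  (I1 integral (f out))
bond 1 →J2  (1-jn J2 has f-setter on 3)
bond 0 →TF1  (TF1 one-in-one-out from 1)
bond 6 →J1  (J1 flow already set via bond 0)

1  (I1 all integral)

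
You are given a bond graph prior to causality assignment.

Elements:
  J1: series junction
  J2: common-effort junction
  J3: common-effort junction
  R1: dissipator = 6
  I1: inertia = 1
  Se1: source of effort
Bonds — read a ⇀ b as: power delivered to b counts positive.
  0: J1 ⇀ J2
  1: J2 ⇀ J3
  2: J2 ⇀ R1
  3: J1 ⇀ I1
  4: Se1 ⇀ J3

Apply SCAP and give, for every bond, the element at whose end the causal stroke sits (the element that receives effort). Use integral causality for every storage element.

bond 4 stroke at J3  (Se1: effort source, stroke at far end)
bond 1 stroke at J2  (0-jn J3 has e-setter on 4)
bond 0 stroke at J1  (0-jn J2 has e-setter on 1)
bond 2 stroke at R1  (J2: bond 1 brought effort, rest push out)
bond 3 stroke at I1  (only one flow-in slot at J1)

bond 0 stroke at J1
bond 1 stroke at J2
bond 2 stroke at R1
bond 3 stroke at I1
bond 4 stroke at J3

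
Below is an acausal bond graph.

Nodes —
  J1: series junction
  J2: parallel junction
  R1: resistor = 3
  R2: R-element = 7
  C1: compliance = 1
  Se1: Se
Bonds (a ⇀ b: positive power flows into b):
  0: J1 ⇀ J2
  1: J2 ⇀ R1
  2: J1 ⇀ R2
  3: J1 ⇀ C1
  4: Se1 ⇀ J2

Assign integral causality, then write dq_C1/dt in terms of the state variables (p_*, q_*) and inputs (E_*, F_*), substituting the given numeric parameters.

dq_C1/dt = -E_Se1/7 - q_C1/7

bond 4 stroke at J2  (Se1 fixes effort; stroke away)
bond 0 stroke at J1  (J2: bond 4 brought effort, rest push out)
bond 1 stroke at R1  (J2: bond 4 brought effort, rest push out)
bond 3 stroke at J1  (C1 outputs effort q/C1)
bond 2 stroke at R2  (J1 needs exactly one f-in)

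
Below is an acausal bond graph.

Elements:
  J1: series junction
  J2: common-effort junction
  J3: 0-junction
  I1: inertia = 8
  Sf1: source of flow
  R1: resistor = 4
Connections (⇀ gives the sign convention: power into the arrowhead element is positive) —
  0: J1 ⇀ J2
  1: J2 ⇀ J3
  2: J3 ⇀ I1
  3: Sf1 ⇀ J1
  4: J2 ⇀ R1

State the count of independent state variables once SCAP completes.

b3 →Sf1  (Sf1: flow source, stroke at near end)
b0 →J1  (J1: bond 3 brought flow, rest push out)
b2 →I1  (I1 integral (f out))
b1 →J3  (closing 0-jn rule on J3)
b4 →J2  (closing 0-jn rule on J2)

1  (I1 all integral)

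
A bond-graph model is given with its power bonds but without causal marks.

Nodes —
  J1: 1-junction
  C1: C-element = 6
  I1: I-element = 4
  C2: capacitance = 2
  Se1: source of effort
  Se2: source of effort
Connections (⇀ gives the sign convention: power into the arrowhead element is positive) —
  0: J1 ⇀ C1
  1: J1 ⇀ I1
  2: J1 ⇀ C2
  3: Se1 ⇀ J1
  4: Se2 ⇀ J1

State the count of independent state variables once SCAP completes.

#3 →J1  (Se1 fixes effort; stroke away)
#4 →J1  (source Se2 imposes e)
#0 →J1  (C1 outputs effort q/C1)
#1 →I1  (I1: I, integral causality)
#2 →J1  (common-f at J1 fixed by 1)

3  (C1, C2, I1 all integral)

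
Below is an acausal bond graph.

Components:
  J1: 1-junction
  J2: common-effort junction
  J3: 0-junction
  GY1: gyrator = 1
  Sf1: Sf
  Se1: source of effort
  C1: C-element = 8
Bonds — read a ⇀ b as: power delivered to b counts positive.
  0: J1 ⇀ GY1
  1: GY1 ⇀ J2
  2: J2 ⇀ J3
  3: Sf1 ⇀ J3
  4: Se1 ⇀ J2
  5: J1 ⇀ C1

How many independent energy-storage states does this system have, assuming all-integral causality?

b3 |Sf1  (Sf1 fixes flow; stroke at Sf1)
b4 |J2  (Se1 (Se) sets effort on bond)
b1 |GY1  (0-jn J2 has e-setter on 4)
b2 |J3  (common-e at J2 fixed by 4)
b0 |GY1  (GY GY1: same side as bond 1)
b5 |J1  (common-f at J1 fixed by 0)

1  (C1 all integral)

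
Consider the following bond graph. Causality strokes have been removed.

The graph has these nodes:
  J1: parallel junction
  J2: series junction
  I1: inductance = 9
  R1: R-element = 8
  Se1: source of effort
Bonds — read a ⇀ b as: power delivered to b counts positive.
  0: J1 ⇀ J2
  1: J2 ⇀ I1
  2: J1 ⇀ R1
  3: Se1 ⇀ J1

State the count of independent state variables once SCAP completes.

1  (I1 all integral)

bond 3 stroke→J1  (source Se1 imposes e)
bond 0 stroke→J2  (J1 effort already set via bond 3)
bond 2 stroke→R1  (J1: bond 3 brought effort, rest push out)
bond 1 stroke→I1  (J2 needs exactly one f-in)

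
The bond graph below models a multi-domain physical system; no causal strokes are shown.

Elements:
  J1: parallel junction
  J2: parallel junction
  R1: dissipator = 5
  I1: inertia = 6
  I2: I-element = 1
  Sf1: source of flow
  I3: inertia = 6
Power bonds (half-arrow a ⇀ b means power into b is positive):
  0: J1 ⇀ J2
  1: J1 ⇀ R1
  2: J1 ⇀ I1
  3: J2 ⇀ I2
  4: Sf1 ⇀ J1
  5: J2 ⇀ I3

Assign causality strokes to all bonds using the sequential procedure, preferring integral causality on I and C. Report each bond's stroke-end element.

#0 |J2
#1 |J1
#2 |I1
#3 |I2
#4 |Sf1
#5 |I3

#4 →Sf1  (Sf1 (Sf) sets flow on bond)
#2 →I1  (I1 integral (f out))
#3 →I2  (I2: I, integral causality)
#5 →I3  (I3 integral (f out))
#0 →J2  (only one effort-in slot at J2)
#1 →J1  (only one effort-in slot at J1)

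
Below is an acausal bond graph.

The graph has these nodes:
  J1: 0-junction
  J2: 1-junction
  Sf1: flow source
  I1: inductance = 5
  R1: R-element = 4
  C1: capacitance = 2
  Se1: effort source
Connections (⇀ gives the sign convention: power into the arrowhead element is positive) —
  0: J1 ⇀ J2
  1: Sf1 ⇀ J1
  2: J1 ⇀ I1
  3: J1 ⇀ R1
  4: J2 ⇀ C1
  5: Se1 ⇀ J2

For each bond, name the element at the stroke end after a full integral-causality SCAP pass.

bond 0 stroke→J1
bond 1 stroke→Sf1
bond 2 stroke→I1
bond 3 stroke→R1
bond 4 stroke→J2
bond 5 stroke→J2

bond 1 stroke→Sf1  (Sf1 fixes flow; stroke at Sf1)
bond 5 stroke→J2  (Se1: effort source, stroke at far end)
bond 2 stroke→I1  (I1 outputs flow p/I1)
bond 4 stroke→J2  (C1 integral (e out))
bond 0 stroke→J1  (only one flow-in slot at J2)
bond 3 stroke→R1  (0-jn J1 has e-setter on 0)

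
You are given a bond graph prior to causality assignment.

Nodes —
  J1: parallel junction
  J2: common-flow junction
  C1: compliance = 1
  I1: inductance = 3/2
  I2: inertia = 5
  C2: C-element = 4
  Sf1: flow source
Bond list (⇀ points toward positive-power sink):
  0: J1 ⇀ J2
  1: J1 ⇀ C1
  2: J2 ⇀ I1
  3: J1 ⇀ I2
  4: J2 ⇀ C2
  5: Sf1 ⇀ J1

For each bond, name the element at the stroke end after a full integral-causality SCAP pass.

#0 stroke at J2
#1 stroke at J1
#2 stroke at I1
#3 stroke at I2
#4 stroke at J2
#5 stroke at Sf1

#5 stroke at Sf1  (Sf1: flow source, stroke at near end)
#1 stroke at J1  (prefer integral on C1)
#0 stroke at J2  (common-e at J1 fixed by 1)
#3 stroke at I2  (J1 effort already set via bond 1)
#2 stroke at I1  (prefer integral on I1)
#4 stroke at J2  (1-jn J2 has f-setter on 2)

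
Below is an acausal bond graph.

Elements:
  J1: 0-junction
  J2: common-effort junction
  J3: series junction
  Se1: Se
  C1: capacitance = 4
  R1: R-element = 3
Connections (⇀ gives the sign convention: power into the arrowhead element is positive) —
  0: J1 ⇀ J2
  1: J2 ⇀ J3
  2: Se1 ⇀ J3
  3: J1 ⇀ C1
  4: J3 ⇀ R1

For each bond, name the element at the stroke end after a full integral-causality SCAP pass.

b2 |J3  (Se1 fixes effort; stroke away)
b3 |J1  (prefer integral on C1)
b0 |J2  (common-e at J1 fixed by 3)
b1 |J3  (common-e at J2 fixed by 0)
b4 |R1  (closing 1-jn rule on J3)

bond 0 stroke→J2
bond 1 stroke→J3
bond 2 stroke→J3
bond 3 stroke→J1
bond 4 stroke→R1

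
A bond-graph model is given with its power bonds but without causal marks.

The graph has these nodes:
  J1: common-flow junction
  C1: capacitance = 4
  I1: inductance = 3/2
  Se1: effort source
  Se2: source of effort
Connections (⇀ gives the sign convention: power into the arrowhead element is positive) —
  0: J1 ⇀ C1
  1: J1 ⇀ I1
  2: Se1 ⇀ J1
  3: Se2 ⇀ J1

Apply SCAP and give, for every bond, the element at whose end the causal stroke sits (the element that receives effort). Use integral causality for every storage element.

#2 →J1  (source Se1 imposes e)
#3 →J1  (source Se2 imposes e)
#0 →J1  (C1 outputs effort q/C1)
#1 →I1  (J1: last free bond brings flow in)

bond 0 stroke→J1
bond 1 stroke→I1
bond 2 stroke→J1
bond 3 stroke→J1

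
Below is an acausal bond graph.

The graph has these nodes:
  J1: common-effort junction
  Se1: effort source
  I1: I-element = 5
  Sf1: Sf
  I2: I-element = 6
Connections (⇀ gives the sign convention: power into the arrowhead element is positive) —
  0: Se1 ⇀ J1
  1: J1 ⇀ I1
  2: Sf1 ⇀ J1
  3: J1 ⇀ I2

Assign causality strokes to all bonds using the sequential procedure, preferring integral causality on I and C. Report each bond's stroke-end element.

#0 stroke at J1  (Se1 fixes effort; stroke away)
#2 stroke at Sf1  (Sf1 fixes flow; stroke at Sf1)
#1 stroke at I1  (0-jn J1 has e-setter on 0)
#3 stroke at I2  (common-e at J1 fixed by 0)

bond 0 stroke→J1
bond 1 stroke→I1
bond 2 stroke→Sf1
bond 3 stroke→I2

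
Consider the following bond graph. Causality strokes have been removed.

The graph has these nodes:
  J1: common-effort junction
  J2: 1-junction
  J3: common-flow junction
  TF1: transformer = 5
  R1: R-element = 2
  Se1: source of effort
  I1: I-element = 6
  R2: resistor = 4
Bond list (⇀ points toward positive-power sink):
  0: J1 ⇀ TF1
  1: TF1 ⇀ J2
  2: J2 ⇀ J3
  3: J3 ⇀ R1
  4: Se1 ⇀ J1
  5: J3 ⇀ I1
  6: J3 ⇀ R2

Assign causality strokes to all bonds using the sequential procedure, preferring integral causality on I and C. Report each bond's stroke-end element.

β0 stroke→TF1
β1 stroke→J2
β2 stroke→J3
β3 stroke→J3
β4 stroke→J1
β5 stroke→I1
β6 stroke→J3

#4 stroke at J1  (Se1 fixes effort; stroke away)
#0 stroke at TF1  (0-jn J1 has e-setter on 4)
#1 stroke at J2  (TF1: transformer flips bond 0)
#2 stroke at J3  (closing 1-jn rule on J2)
#5 stroke at I1  (I1: I, integral causality)
#3 stroke at J3  (1-jn J3 has f-setter on 5)
#6 stroke at J3  (J3 flow already set via bond 5)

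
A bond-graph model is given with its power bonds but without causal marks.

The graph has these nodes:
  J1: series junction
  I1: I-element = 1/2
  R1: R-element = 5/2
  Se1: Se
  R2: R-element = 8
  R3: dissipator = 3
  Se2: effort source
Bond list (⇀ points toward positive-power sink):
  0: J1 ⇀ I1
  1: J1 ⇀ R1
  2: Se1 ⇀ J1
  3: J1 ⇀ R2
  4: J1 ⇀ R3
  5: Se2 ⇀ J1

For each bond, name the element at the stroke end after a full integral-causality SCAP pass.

bond 2 →J1  (source Se1 imposes e)
bond 5 →J1  (Se2 (Se) sets effort on bond)
bond 0 →I1  (prefer integral on I1)
bond 1 →J1  (J1: bond 0 brought flow, rest push out)
bond 3 →J1  (J1 flow already set via bond 0)
bond 4 →J1  (common-f at J1 fixed by 0)

bond 0 →I1
bond 1 →J1
bond 2 →J1
bond 3 →J1
bond 4 →J1
bond 5 →J1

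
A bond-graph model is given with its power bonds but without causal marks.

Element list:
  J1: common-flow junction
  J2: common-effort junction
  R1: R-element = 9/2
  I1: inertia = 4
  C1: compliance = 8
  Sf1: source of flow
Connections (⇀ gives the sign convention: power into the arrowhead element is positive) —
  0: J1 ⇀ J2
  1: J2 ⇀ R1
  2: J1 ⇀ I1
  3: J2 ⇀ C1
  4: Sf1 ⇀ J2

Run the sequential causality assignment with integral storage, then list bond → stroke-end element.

β0 |J1
β1 |R1
β2 |I1
β3 |J2
β4 |Sf1

b4 |Sf1  (source Sf1 imposes f)
b2 |I1  (I1: I, integral causality)
b0 |J1  (1-jn J1 has f-setter on 2)
b3 |J2  (C1 outputs effort q/C1)
b1 |R1  (J2 effort already set via bond 3)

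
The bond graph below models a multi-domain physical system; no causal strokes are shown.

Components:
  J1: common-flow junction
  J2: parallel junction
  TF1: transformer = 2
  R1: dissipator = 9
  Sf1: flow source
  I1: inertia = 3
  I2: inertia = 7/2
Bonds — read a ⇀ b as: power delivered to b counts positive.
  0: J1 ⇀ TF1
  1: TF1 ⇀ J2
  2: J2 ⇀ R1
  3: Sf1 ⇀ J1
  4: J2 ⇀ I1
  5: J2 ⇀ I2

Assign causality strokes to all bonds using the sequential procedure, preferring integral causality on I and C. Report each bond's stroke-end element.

bond 0 stroke at J1
bond 1 stroke at TF1
bond 2 stroke at J2
bond 3 stroke at Sf1
bond 4 stroke at I1
bond 5 stroke at I2

bond 3 |Sf1  (Sf1: flow source, stroke at near end)
bond 0 |J1  (common-f at J1 fixed by 3)
bond 1 |TF1  (through TF1, causality passes straight; one stroke at TF1)
bond 4 |I1  (I1 outputs flow p/I1)
bond 5 |I2  (prefer integral on I2)
bond 2 |J2  (only one effort-in slot at J2)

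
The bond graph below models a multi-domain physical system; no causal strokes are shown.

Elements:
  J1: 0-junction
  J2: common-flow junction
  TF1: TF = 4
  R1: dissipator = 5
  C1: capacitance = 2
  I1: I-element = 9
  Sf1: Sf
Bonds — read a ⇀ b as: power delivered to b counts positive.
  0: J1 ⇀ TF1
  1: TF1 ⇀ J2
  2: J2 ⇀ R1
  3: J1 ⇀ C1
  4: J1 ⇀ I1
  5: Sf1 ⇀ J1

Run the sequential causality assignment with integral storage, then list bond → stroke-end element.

β0 |TF1
β1 |J2
β2 |R1
β3 |J1
β4 |I1
β5 |Sf1

#5 |Sf1  (Sf1 (Sf) sets flow on bond)
#3 |J1  (prefer integral on C1)
#0 |TF1  (J1 effort already set via bond 3)
#4 |I1  (common-e at J1 fixed by 3)
#1 |J2  (TF1 one-in-one-out from 0)
#2 |R1  (J2: last free bond brings flow in)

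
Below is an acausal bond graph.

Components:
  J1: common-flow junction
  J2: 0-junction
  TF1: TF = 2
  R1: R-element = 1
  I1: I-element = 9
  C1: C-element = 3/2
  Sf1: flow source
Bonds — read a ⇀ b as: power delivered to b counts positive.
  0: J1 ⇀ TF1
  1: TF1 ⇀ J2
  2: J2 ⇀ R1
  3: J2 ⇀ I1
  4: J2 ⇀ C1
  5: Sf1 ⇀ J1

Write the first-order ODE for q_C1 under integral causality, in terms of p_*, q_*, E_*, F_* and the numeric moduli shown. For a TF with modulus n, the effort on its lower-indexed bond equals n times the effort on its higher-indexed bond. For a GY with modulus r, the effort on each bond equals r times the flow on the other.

b5 |Sf1  (Sf1 (Sf) sets flow on bond)
b0 |J1  (1-jn J1 has f-setter on 5)
b1 |TF1  (TF1 one-in-one-out from 0)
b3 |I1  (prefer integral on I1)
b4 |J2  (C1 integral (e out))
b2 |R1  (0-jn J2 has e-setter on 4)

dq_C1/dt = 2*F_Sf1 - p_I1/9 - 2*q_C1/3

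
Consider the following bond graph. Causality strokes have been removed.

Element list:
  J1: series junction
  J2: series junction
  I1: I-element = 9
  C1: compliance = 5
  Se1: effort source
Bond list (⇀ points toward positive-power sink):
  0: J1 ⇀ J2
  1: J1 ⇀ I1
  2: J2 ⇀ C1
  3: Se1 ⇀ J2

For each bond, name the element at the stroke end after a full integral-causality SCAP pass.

#0 stroke at J1
#1 stroke at I1
#2 stroke at J2
#3 stroke at J2

b3 |J2  (Se1 (Se) sets effort on bond)
b1 |I1  (I1 outputs flow p/I1)
b0 |J1  (J1 flow already set via bond 1)
b2 |J2  (common-f at J2 fixed by 0)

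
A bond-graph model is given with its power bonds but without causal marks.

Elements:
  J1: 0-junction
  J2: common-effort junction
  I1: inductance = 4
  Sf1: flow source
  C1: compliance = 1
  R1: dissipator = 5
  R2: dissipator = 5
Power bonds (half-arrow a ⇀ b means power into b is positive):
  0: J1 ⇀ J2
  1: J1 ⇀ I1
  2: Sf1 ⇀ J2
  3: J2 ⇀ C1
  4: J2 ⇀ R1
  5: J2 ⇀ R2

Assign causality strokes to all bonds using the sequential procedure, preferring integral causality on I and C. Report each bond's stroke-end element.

#0 stroke→J1
#1 stroke→I1
#2 stroke→Sf1
#3 stroke→J2
#4 stroke→R1
#5 stroke→R2

#2 →Sf1  (Sf1: flow source, stroke at near end)
#1 →I1  (I1 integral (f out))
#0 →J1  (J1: last free bond brings effort in)
#3 →J2  (C1 integral (e out))
#4 →R1  (J2 effort already set via bond 3)
#5 →R2  (common-e at J2 fixed by 3)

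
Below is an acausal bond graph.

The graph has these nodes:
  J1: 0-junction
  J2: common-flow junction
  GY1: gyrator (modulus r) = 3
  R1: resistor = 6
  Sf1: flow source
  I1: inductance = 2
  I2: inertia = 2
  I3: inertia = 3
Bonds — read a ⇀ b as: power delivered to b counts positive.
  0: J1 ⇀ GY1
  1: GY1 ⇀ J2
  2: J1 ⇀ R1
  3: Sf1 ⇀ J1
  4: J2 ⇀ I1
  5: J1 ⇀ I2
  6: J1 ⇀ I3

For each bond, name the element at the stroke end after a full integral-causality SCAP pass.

b3 stroke→Sf1  (Sf1 (Sf) sets flow on bond)
b4 stroke→I1  (I1 outputs flow p/I1)
b1 stroke→J2  (common-f at J2 fixed by 4)
b0 stroke→J1  (through GY1, causality inverts; strokes same side of GY1)
b2 stroke→R1  (J1 effort already set via bond 0)
b5 stroke→I2  (0-jn J1 has e-setter on 0)
b6 stroke→I3  (0-jn J1 has e-setter on 0)

bond 0 |J1
bond 1 |J2
bond 2 |R1
bond 3 |Sf1
bond 4 |I1
bond 5 |I2
bond 6 |I3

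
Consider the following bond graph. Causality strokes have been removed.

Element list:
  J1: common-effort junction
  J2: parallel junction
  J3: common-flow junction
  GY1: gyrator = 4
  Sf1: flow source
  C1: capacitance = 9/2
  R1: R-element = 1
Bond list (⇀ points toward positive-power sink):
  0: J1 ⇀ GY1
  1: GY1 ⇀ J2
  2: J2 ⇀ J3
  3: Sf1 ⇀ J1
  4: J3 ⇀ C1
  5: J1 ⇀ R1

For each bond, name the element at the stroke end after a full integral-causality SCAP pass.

b0 →GY1
b1 →GY1
b2 →J2
b3 →Sf1
b4 →J3
b5 →J1

#3 |Sf1  (Sf1: flow source, stroke at near end)
#4 |J3  (prefer integral on C1)
#2 |J2  (only one flow-in slot at J3)
#1 |GY1  (0-jn J2 has e-setter on 2)
#0 |GY1  (through GY1, causality inverts; strokes same side of GY1)
#5 |J1  (closing 0-jn rule on J1)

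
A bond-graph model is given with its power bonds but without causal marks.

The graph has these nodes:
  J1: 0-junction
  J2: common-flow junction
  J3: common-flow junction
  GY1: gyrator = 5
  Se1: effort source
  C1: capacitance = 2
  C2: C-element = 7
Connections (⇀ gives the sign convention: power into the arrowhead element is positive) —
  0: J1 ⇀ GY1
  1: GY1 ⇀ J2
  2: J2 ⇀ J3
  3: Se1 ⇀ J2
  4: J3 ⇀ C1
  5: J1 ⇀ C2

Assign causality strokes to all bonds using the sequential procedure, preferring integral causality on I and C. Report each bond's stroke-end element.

b0 stroke at GY1
b1 stroke at GY1
b2 stroke at J2
b3 stroke at J2
b4 stroke at J3
b5 stroke at J1

bond 3 |J2  (Se1 (Se) sets effort on bond)
bond 4 |J3  (prefer integral on C1)
bond 2 |J2  (J3 needs exactly one f-in)
bond 1 |GY1  (only one flow-in slot at J2)
bond 0 |GY1  (through GY1, causality inverts; strokes same side of GY1)
bond 5 |J1  (J1 needs exactly one e-in)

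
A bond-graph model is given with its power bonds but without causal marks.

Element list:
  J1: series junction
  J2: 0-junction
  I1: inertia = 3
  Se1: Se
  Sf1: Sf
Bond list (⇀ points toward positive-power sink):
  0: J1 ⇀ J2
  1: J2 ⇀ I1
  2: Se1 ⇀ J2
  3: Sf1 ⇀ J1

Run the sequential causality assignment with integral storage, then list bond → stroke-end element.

β0 stroke→J1
β1 stroke→I1
β2 stroke→J2
β3 stroke→Sf1

bond 2 stroke at J2  (source Se1 imposes e)
bond 3 stroke at Sf1  (Sf1 fixes flow; stroke at Sf1)
bond 0 stroke at J1  (J1 flow already set via bond 3)
bond 1 stroke at I1  (J2 effort already set via bond 2)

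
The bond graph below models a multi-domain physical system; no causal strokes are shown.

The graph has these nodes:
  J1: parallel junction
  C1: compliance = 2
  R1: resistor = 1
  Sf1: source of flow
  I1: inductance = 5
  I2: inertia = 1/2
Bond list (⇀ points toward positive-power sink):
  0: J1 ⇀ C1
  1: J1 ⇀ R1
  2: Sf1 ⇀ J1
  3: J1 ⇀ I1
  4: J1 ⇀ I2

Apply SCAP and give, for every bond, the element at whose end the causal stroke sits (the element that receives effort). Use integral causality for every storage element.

β0 stroke at J1
β1 stroke at R1
β2 stroke at Sf1
β3 stroke at I1
β4 stroke at I2

β2 stroke→Sf1  (Sf1: flow source, stroke at near end)
β0 stroke→J1  (C1 outputs effort q/C1)
β1 stroke→R1  (J1: bond 0 brought effort, rest push out)
β3 stroke→I1  (J1: bond 0 brought effort, rest push out)
β4 stroke→I2  (J1: bond 0 brought effort, rest push out)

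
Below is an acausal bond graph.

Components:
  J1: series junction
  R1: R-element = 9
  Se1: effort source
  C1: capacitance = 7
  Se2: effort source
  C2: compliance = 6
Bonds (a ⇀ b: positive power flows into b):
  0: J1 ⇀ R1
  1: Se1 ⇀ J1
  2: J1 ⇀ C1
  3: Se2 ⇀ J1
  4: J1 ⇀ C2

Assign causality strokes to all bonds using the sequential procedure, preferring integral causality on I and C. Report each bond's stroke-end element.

#0 |R1
#1 |J1
#2 |J1
#3 |J1
#4 |J1

b1 |J1  (source Se1 imposes e)
b3 |J1  (Se2 fixes effort; stroke away)
b2 |J1  (prefer integral on C1)
b4 |J1  (prefer integral on C2)
b0 |R1  (J1 needs exactly one f-in)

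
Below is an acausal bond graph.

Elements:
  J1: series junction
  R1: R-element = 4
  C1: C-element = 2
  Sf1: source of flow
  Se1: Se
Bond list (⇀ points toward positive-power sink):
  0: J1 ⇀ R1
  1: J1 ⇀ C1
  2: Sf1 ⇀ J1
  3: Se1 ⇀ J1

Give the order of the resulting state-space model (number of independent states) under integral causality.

bond 2 |Sf1  (Sf1 fixes flow; stroke at Sf1)
bond 3 |J1  (Se1: effort source, stroke at far end)
bond 0 |J1  (1-jn J1 has f-setter on 2)
bond 1 |J1  (J1: bond 2 brought flow, rest push out)

1  (C1 all integral)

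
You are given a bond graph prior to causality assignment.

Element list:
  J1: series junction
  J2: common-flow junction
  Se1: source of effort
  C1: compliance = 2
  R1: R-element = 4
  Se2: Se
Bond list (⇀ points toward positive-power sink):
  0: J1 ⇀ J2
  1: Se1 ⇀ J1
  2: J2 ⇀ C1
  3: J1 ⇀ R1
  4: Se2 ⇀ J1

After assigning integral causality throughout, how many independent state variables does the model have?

1  (C1 all integral)

β1 →J1  (Se1 (Se) sets effort on bond)
β4 →J1  (Se2: effort source, stroke at far end)
β2 →J2  (C1 outputs effort q/C1)
β0 →J1  (only one flow-in slot at J2)
β3 →R1  (only one flow-in slot at J1)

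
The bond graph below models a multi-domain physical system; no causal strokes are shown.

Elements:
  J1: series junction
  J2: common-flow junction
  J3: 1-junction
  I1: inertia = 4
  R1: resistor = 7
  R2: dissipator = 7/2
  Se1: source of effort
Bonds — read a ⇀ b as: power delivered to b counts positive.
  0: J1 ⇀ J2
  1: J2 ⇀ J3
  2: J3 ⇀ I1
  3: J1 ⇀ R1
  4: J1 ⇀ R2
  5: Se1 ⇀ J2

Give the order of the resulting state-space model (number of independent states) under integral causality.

1  (I1 all integral)

β5 stroke at J2  (source Se1 imposes e)
β2 stroke at I1  (I1 integral (f out))
β1 stroke at J3  (1-jn J3 has f-setter on 2)
β0 stroke at J2  (J2 flow already set via bond 1)
β3 stroke at J1  (common-f at J1 fixed by 0)
β4 stroke at J1  (J1: bond 0 brought flow, rest push out)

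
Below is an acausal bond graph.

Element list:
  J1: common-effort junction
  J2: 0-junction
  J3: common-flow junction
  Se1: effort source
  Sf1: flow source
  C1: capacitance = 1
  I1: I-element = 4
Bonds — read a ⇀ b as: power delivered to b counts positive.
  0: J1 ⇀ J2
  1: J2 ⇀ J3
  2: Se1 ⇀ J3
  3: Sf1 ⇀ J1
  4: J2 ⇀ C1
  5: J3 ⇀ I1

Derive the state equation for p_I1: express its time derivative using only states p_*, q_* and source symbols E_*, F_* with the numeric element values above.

b2 →J3  (source Se1 imposes e)
b3 →Sf1  (Sf1: flow source, stroke at near end)
b0 →J1  (J1 needs exactly one e-in)
b4 →J2  (C1 integral (e out))
b1 →J3  (0-jn J2 has e-setter on 4)
b5 →I1  (only one flow-in slot at J3)

dp_I1/dt = E_Se1 + q_C1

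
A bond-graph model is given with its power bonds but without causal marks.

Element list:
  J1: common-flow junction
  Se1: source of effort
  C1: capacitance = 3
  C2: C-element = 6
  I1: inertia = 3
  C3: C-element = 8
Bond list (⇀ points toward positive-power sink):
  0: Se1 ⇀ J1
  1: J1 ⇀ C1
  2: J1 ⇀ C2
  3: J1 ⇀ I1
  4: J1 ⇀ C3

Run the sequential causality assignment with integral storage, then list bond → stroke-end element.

bond 0 |J1
bond 1 |J1
bond 2 |J1
bond 3 |I1
bond 4 |J1

#0 |J1  (source Se1 imposes e)
#1 |J1  (C1 integral (e out))
#2 |J1  (prefer integral on C2)
#3 |I1  (I1 outputs flow p/I1)
#4 |J1  (J1 flow already set via bond 3)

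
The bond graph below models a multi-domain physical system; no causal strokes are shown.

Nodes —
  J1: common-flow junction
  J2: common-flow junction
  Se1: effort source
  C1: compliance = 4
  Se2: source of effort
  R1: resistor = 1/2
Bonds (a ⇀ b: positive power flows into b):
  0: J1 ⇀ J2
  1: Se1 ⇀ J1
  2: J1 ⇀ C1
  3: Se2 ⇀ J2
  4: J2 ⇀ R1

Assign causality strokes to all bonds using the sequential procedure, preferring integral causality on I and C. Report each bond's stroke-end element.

#1 |J1  (Se1 (Se) sets effort on bond)
#3 |J2  (source Se2 imposes e)
#2 |J1  (C1: C, integral causality)
#0 |J2  (J1: last free bond brings flow in)
#4 |R1  (closing 1-jn rule on J2)

bond 0 →J2
bond 1 →J1
bond 2 →J1
bond 3 →J2
bond 4 →R1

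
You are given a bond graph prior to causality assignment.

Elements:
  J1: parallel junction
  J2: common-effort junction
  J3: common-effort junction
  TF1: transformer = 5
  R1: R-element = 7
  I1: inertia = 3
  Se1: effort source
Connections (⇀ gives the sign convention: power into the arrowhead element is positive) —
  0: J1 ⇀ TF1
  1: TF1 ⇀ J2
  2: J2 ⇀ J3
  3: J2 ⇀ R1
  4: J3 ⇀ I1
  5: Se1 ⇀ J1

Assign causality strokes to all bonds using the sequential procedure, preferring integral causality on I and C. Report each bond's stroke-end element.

b0 |TF1
b1 |J2
b2 |J3
b3 |R1
b4 |I1
b5 |J1

bond 5 →J1  (Se1 fixes effort; stroke away)
bond 0 →TF1  (J1 effort already set via bond 5)
bond 1 →J2  (through TF1, causality passes straight; one stroke at TF1)
bond 2 →J3  (J2: bond 1 brought effort, rest push out)
bond 3 →R1  (J2 effort already set via bond 1)
bond 4 →I1  (J3 effort already set via bond 2)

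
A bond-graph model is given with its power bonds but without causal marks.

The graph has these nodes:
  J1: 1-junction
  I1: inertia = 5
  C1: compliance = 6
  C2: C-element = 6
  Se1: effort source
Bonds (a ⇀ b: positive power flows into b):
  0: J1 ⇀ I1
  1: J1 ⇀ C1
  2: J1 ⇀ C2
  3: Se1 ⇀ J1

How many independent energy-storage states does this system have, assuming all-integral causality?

3  (C1, C2, I1 all integral)

#3 stroke at J1  (Se1: effort source, stroke at far end)
#0 stroke at I1  (I1: I, integral causality)
#1 stroke at J1  (1-jn J1 has f-setter on 0)
#2 stroke at J1  (1-jn J1 has f-setter on 0)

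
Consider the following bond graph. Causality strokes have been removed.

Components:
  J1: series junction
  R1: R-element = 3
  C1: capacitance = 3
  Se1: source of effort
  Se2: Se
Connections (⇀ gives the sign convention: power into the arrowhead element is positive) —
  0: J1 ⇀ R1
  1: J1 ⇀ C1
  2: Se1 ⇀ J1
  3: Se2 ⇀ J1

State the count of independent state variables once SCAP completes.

1  (C1 all integral)

bond 2 |J1  (Se1 (Se) sets effort on bond)
bond 3 |J1  (Se2 fixes effort; stroke away)
bond 1 |J1  (C1 outputs effort q/C1)
bond 0 |R1  (J1 needs exactly one f-in)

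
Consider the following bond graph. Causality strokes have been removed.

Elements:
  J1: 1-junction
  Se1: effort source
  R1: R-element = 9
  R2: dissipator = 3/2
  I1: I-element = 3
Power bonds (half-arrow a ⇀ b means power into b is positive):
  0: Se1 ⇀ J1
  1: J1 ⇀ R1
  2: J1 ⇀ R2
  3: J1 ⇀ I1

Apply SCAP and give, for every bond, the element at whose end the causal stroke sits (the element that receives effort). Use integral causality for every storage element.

b0 →J1
b1 →J1
b2 →J1
b3 →I1

β0 |J1  (Se1 (Se) sets effort on bond)
β3 |I1  (I1 integral (f out))
β1 |J1  (J1 flow already set via bond 3)
β2 |J1  (J1: bond 3 brought flow, rest push out)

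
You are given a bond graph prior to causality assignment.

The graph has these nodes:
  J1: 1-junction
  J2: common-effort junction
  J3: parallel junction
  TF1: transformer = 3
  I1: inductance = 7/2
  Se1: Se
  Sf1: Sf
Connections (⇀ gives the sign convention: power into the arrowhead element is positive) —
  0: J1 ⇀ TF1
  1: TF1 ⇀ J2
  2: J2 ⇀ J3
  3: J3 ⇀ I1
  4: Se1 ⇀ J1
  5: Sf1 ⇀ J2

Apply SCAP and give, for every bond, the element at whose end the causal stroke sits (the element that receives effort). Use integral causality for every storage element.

β4 →J1  (Se1: effort source, stroke at far end)
β5 →Sf1  (Sf1: flow source, stroke at near end)
β0 →TF1  (J1 needs exactly one f-in)
β1 →J2  (TF TF1: opposite of bond 0)
β2 →J3  (J2 effort already set via bond 1)
β3 →I1  (J3 effort already set via bond 2)

β0 |TF1
β1 |J2
β2 |J3
β3 |I1
β4 |J1
β5 |Sf1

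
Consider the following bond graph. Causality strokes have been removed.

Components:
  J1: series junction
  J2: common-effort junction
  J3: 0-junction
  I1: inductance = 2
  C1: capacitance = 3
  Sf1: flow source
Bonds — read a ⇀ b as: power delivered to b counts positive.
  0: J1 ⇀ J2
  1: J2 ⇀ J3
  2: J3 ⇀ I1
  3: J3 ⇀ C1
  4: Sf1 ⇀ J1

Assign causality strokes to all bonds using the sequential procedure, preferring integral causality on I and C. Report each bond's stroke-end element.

b0 stroke at J1
b1 stroke at J2
b2 stroke at I1
b3 stroke at J3
b4 stroke at Sf1

bond 4 |Sf1  (source Sf1 imposes f)
bond 0 |J1  (common-f at J1 fixed by 4)
bond 1 |J2  (J2: last free bond brings effort in)
bond 2 |I1  (I1 integral (f out))
bond 3 |J3  (J3: last free bond brings effort in)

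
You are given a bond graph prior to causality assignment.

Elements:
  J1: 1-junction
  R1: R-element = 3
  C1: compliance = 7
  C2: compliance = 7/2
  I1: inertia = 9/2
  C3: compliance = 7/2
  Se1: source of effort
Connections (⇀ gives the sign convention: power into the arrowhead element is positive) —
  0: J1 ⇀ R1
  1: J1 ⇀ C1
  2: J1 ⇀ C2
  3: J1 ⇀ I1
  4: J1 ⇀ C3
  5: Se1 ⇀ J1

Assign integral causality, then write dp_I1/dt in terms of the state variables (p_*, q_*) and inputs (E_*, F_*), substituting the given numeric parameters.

dp_I1/dt = E_Se1 - 2*p_I1/3 - q_C1/7 - 2*q_C2/7 - 2*q_C3/7

bond 5 |J1  (Se1 (Se) sets effort on bond)
bond 1 |J1  (C1 outputs effort q/C1)
bond 2 |J1  (prefer integral on C2)
bond 3 |I1  (I1: I, integral causality)
bond 0 |J1  (J1 flow already set via bond 3)
bond 4 |J1  (J1: bond 3 brought flow, rest push out)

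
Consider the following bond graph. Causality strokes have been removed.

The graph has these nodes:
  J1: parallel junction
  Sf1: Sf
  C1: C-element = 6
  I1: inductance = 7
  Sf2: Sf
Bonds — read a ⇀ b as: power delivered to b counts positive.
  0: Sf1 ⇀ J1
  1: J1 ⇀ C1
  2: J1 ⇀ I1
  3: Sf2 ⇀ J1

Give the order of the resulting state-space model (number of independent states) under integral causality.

#0 stroke→Sf1  (Sf1 (Sf) sets flow on bond)
#3 stroke→Sf2  (source Sf2 imposes f)
#1 stroke→J1  (C1 outputs effort q/C1)
#2 stroke→I1  (J1: bond 1 brought effort, rest push out)

2  (C1, I1 all integral)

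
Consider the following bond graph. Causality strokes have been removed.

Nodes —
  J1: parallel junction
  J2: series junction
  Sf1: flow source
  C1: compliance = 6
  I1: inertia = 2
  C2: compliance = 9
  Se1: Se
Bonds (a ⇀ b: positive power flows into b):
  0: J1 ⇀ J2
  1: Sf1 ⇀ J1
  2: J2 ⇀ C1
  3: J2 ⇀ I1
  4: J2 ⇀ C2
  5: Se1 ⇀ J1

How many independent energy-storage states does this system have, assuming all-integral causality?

3  (C1, C2, I1 all integral)

bond 1 |Sf1  (Sf1 fixes flow; stroke at Sf1)
bond 5 |J1  (Se1 fixes effort; stroke away)
bond 0 |J2  (J1: bond 5 brought effort, rest push out)
bond 2 |J2  (prefer integral on C1)
bond 3 |I1  (I1 outputs flow p/I1)
bond 4 |J2  (common-f at J2 fixed by 3)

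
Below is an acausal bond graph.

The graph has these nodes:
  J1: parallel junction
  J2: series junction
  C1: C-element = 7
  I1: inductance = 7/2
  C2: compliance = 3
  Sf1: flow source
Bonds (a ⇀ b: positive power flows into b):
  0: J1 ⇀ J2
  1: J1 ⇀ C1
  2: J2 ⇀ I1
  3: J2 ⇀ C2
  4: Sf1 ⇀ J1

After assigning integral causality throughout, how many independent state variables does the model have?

#4 →Sf1  (Sf1 (Sf) sets flow on bond)
#1 →J1  (C1 outputs effort q/C1)
#0 →J2  (J1 effort already set via bond 1)
#2 →I1  (prefer integral on I1)
#3 →J2  (J2: bond 2 brought flow, rest push out)

3  (C1, C2, I1 all integral)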